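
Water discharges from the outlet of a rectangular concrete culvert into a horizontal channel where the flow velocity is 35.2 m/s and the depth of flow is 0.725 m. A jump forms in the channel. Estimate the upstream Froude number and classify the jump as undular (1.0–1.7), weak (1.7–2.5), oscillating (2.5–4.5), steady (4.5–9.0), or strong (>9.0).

Fr₁ = V₁/√(g·y₁) = 35.2/√(9.81×0.725) = 13.2.
Fr₁ = 13.2 lies in the strong range.

Fr₁ = 13.2; strong jump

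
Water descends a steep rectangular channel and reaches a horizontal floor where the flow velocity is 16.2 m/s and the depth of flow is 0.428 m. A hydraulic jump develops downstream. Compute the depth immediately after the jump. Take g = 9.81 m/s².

y₂ = 4.58 m

Fr₁ = V₁/√(g·y₁) = 16.2/√(9.81×0.428) = 7.91.
Sequent-depth ratio: y₂/y₁ = ½[√(1 + 8Fr₁²) − 1] = ½[√501.0 − 1] = 10.7.
y₂ = 10.7 × 0.428 = 4.58 m.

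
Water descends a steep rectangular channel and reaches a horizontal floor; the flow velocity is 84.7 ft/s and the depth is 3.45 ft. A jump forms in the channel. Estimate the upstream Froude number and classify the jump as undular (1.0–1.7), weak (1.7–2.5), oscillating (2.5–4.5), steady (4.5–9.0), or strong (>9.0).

Fr₁ = 8.04; steady jump

Fr₁ = V₁/√(g·y₁) = 84.7/√(32.2×3.45) = 8.04.
Fr₁ = 8.04 lies in the steady range.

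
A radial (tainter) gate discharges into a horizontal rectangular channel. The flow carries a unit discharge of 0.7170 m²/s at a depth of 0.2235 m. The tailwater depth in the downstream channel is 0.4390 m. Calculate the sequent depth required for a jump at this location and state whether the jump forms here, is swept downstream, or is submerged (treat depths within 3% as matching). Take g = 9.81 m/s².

V₁ = q/y₁ = 0.7170/0.2235 = 3.208 m/s. Fr₁ = V₁/√(g·y₁) = 3.208/√(9.81×0.2235) = 2.167.
Bélanger equation: y₂/y₁ = ½[√(1 + 8Fr₁²) − 1] = ½[√38.551 − 1] = 2.604.
y₂ = 2.604 × 0.2235 = 0.5821 m.
Tailwater y_tw = 0.4390 m: y_tw < y₂, so the jump is swept downstream.

y₂ = 0.5821 m; the jump is swept downstream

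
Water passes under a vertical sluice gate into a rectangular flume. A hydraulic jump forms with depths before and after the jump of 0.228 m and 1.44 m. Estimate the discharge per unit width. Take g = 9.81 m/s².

q = 1.64 m²/s

For a rectangular channel the momentum equation gives q² = ½·g·y₁·y₂·(y₁ + y₂) = ½×9.81×0.228×1.44×1.67 = 2.69.
q = √2.69 = 1.64 m²/s.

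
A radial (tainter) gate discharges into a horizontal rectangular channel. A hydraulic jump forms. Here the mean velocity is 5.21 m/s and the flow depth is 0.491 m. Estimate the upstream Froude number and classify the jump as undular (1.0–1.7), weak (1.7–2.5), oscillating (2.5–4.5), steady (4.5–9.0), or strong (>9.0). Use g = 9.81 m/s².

Fr₁ = 2.37; weak jump

Fr₁ = V₁/√(g·y₁) = 5.21/√(9.81×0.491) = 2.37.
Fr₁ = 2.37 lies in the weak range.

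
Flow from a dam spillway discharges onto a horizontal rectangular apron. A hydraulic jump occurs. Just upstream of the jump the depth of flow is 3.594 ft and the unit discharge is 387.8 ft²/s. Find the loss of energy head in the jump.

ΔE = 134.2 ft

V₁ = q/y₁ = 387.8/3.594 = 107.9 ft/s. Fr₁ = V₁/√(g·y₁) = 107.9/√(32.2×3.594) = 10.03.
Sequent-depth ratio: y₂/y₁ = ½[√(1 + 8Fr₁²) − 1] = ½[√805.85 − 1] = 13.69.
y₂ = 13.69 × 3.594 = 49.22 ft.
V₂ = q/y₂ = 387.8/49.22 = 7.880 ft/s. E₁ = y₁ + V₁²/2g = 184.4 ft; E₂ = y₂ + V₂²/2g = 50.18 ft. ΔE = E₁ − E₂ = 134.2 ft.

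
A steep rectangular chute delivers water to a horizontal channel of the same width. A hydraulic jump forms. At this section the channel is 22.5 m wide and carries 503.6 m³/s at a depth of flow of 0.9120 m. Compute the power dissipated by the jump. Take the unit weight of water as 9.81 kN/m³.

q = Q/b = 503.6/22.5 = 22.38 m²/s; V₁ = q/y₁ = 24.54 m/s. Fr₁ = V₁/√(g·y₁) = 8.205.
From the momentum equation for a rectangular channel, y₂/y₁ = ½[√(1 + 8Fr₁²) − 1] = ½[√539.57 − 1] = 11.11.
y₂ = 11.11 × 0.9120 = 10.14 m.
Head loss: ΔE = (y₂ − y₁)³/(4y₁y₂) = (10.14 − 0.9120)³/(4×0.9120×10.14) = 784.9/36.98 = 21.23 m.
P = γ·Q·ΔE = 9.81 × 503.6 × 21.23 = 104862 kW.

P = 104862 kW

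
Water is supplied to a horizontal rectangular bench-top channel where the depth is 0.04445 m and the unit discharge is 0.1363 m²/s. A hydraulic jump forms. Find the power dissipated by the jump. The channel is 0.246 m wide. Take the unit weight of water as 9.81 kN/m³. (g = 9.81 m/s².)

V₁ = q/y₁ = 0.1363/0.04445 = 3.066 m/s. Fr₁ = V₁/√(g·y₁) = 3.066/√(9.81×0.04445) = 4.644.
By Bélanger, y₂/y₁ = ½[√(1 + 8Fr₁²) − 1] = ½[√173.50 − 1] = 6.086.
y₂ = 6.086 × 0.04445 = 0.2705 m.
Head loss: ΔE = (y₂ − y₁)³/(4y₁y₂) = (0.2705 − 0.04445)³/(4×0.04445×0.2705) = 0.01155/0.04810 = 0.2402 m.
Q = q·b = 0.1363 × 0.246 = 0.03353 m³/s. P = γ·Q·ΔE = 9.81 × 0.03353 × 0.2402 = 0.07902 kW.

P = 0.07902 kW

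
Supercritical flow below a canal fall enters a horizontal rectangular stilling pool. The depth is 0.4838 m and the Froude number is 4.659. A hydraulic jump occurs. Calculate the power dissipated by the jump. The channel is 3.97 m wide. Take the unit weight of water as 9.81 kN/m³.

P = 504.7 kW

Fr₁ = 4.659 (given).
Conjugate-depth relation: y₂/y₁ = ½[√(1 + 8Fr₁²) − 1] = ½[√174.65 − 1] = 6.108.
y₂ = 6.108 × 0.4838 = 2.955 m.
V₁ = Fr₁·√(g·y₁) = 4.659×√(9.81×0.4838) = 10.15 m/s; q = V₁·y₁ = 4.911 m²/s. V₂ = q/y₂ = 4.911/2.955 = 1.662 m/s. E₁ = y₁ + V₁²/2g = 5.735 m; E₂ = y₂ + V₂²/2g = 3.096 m. ΔE = E₁ − E₂ = 2.639 m.
Q = q·b = 4.911 × 3.97 = 19.49 m³/s. P = γ·Q·ΔE = 9.81 × 19.49 × 2.639 = 504.7 kW.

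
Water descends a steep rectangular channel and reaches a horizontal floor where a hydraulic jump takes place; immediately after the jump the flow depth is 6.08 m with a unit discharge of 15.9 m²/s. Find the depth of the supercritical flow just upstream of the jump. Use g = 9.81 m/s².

V₂ = q/y₂ = 15.9/6.08 = 2.62 m/s; Fr₂ = V₂/√(g·y₂) = 0.339.
The Bélanger relation is symmetric: y₁/y₂ = ½[√(1 + 8Fr₂²) − 1] = ½[√1.917 − 1] = 0.192.
y₁ = 0.192 × 6.08 = 1.17 m.

y₁ = 1.17 m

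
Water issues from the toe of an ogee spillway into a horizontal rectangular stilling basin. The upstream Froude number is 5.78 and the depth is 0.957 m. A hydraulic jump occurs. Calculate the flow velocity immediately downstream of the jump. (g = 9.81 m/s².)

V₂ = 2.30 m/s

Fr₁ = 5.78 (given).
Bélanger equation: y₂/y₁ = ½[√(1 + 8Fr₁²) − 1] = ½[√268.3 − 1] = 7.69.
y₂ = 7.69 × 0.957 = 7.36 m.
V₁ = Fr₁·√(g·y₁) = 5.78×√(9.81×0.957) = 17.7 m/s; q = V₁·y₁ = 16.9 m²/s.
V₂ = q/y₂ = 16.9/7.36 = 2.30 m/s.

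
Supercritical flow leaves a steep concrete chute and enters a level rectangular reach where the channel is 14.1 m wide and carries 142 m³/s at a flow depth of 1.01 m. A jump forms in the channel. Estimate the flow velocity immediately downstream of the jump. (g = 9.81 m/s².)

V₂ = 2.49 m/s

q = Q/b = 142/14.1 = 10.1 m²/s; V₁ = q/y₁ = 9.97 m/s. Fr₁ = V₁/√(g·y₁) = 3.17.
Bélanger equation: y₂/y₁ = ½[√(1 + 8Fr₁²) − 1] = ½[√81.28 − 1] = 4.01.
y₂ = 4.01 × 1.01 = 4.05 m.
V₂ = q/y₂ = 10.1/4.05 = 2.49 m/s.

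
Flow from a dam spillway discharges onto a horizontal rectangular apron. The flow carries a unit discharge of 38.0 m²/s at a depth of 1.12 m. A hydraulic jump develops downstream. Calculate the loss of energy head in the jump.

V₁ = q/y₁ = 38.0/1.12 = 33.9 m/s. Fr₁ = V₁/√(g·y₁) = 33.9/√(9.81×1.12) = 10.2.
Sequent-depth ratio: y₂/y₁ = ½[√(1 + 8Fr₁²) − 1] = ½[√839.2 − 1] = 14.0.
y₂ = 14.0 × 1.12 = 15.7 m.
V₂ = q/y₂ = 38.0/15.7 = 2.43 m/s. E₁ = y₁ + V₁²/2g = 59.8 m; E₂ = y₂ + V₂²/2g = 16.0 m. ΔE = E₁ − E₂ = 43.8 m.

ΔE = 43.8 m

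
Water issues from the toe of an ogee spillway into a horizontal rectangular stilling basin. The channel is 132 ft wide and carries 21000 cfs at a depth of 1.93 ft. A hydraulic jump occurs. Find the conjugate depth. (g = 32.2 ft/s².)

y₂ = 27.6 ft

q = Q/b = 21000/132 = 159 ft²/s; V₁ = q/y₁ = 82.4 ft/s. Fr₁ = V₁/√(g·y₁) = 10.5.
From the momentum equation for a rectangular channel, y₂/y₁ = ½[√(1 + 8Fr₁²) − 1] = ½[√875.7 − 1] = 14.3.
y₂ = 14.3 × 1.93 = 27.6 ft.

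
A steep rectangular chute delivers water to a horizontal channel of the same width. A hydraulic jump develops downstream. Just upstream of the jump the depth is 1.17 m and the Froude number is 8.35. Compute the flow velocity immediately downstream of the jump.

V₂ = 2.50 m/s

Fr₁ = 8.35 (given).
Bélanger equation: y₂/y₁ = ½[√(1 + 8Fr₁²) − 1] = ½[√558.8 − 1] = 11.3.
y₂ = 11.3 × 1.17 = 13.2 m.
V₁ = Fr₁·√(g·y₁) = 8.35×√(9.81×1.17) = 28.3 m/s; q = V₁·y₁ = 33.1 m²/s.
V₂ = q/y₂ = 33.1/13.2 = 2.50 m/s.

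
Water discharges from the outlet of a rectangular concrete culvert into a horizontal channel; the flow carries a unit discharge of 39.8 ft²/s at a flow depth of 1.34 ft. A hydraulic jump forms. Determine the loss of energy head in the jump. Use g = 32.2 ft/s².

V₁ = q/y₁ = 39.8/1.34 = 29.7 ft/s. Fr₁ = V₁/√(g·y₁) = 29.7/√(32.2×1.34) = 4.52.
Bélanger equation: y₂/y₁ = ½[√(1 + 8Fr₁²) − 1] = ½[√164.6 − 1] = 5.91.
y₂ = 5.91 × 1.34 = 7.92 ft.
Head loss: ΔE = (y₂ − y₁)³/(4y₁y₂) = (7.92 − 1.34)³/(4×1.34×7.92) = 286/42.5 = 6.72 ft.

ΔE = 6.72 ft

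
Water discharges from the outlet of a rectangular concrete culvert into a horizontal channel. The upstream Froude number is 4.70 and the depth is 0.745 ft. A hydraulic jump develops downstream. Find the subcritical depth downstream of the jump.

y₂ = 4.59 ft

Fr₁ = 4.70 (given).
Bélanger equation: y₂/y₁ = ½[√(1 + 8Fr₁²) − 1] = ½[√177.7 − 1] = 6.17.
y₂ = 6.17 × 0.745 = 4.59 ft.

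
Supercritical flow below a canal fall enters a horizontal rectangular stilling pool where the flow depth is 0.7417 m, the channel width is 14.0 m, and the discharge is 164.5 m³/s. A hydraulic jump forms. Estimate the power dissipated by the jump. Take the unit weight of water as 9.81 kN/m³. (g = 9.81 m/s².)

q = Q/b = 164.5/14.0 = 11.75 m²/s; V₁ = q/y₁ = 15.84 m/s. Fr₁ = V₁/√(g·y₁) = 5.873.
By Bélanger, y₂/y₁ = ½[√(1 + 8Fr₁²) − 1] = ½[√276.94 − 1] = 7.821.
y₂ = 7.821 × 0.7417 = 5.801 m.
Head loss: ΔE = (y₂ − y₁)³/(4y₁y₂) = (5.801 − 0.7417)³/(4×0.7417×5.801) = 129.5/17.21 = 7.523 m.
P = γ·Q·ΔE = 9.81 × 164.5 × 7.523 = 12141 kW.

P = 12141 kW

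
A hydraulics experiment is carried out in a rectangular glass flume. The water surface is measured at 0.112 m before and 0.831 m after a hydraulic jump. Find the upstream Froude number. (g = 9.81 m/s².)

Fr₁ = 5.59

For a rectangular channel the momentum equation gives q² = ½·g·y₁·y₂·(y₁ + y₂) = ½×9.81×0.112×0.831×0.943 = 0.430.
q = √0.430 = 0.656 m²/s.
V₁ = q/y₁ = 5.86 m/s; Fr₁ = V₁/√(g·y₁) = 5.59.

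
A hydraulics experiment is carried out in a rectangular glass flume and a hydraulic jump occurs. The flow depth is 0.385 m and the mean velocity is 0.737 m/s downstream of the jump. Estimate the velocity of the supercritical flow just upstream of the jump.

Fr₂ = V₂/√(g·y₂) = 0.737/√(9.81×0.385) = 0.379.
The Bélanger relation is symmetric: y₁/y₂ = ½[√(1 + 8Fr₂²) − 1] = ½[√2.151 − 1] = 0.233.
y₁ = 0.233 × 0.385 = 0.0898 m.
V₁ = q/y₁ = 0.284/0.0898 = 3.16 m/s.

V₁ = 3.16 m/s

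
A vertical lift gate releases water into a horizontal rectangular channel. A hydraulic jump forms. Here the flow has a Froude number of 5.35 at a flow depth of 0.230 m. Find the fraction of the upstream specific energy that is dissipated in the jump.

ΔE/E₁ = 0.519 (51.9%)

Fr₁ = 5.35 (given).
Sequent-depth ratio: y₂/y₁ = ½[√(1 + 8Fr₁²) − 1] = ½[√230.0 − 1] = 7.08.
y₂ = 7.08 × 0.230 = 1.63 m.
E₁ = y₁(1 + Fr₁²/2) = 0.230×(1 + 5.35²/2) = 3.52 m. ΔE = (y₂ − y₁)³/(4y₁y₂) = 1.83 m. ΔE/E₁ = 1.83/3.52 = 0.519.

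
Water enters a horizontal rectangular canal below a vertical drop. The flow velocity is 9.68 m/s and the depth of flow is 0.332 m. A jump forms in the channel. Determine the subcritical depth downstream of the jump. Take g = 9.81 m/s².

y₂ = 2.36 m

Fr₁ = V₁/√(g·y₁) = 9.68/√(9.81×0.332) = 5.36.
Bélanger equation: y₂/y₁ = ½[√(1 + 8Fr₁²) − 1] = ½[√231.2 − 1] = 7.10.
y₂ = 7.10 × 0.332 = 2.36 m.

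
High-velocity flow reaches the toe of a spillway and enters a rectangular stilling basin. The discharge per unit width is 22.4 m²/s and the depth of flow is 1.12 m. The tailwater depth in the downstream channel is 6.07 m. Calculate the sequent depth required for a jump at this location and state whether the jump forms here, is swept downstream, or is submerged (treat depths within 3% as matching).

y₂ = 9.01 m; the jump is swept downstream

V₁ = q/y₁ = 22.4/1.12 = 20.0 m/s. Fr₁ = V₁/√(g·y₁) = 20.0/√(9.81×1.12) = 6.03.
By Bélanger, y₂/y₁ = ½[√(1 + 8Fr₁²) − 1] = ½[√292.2 − 1] = 8.05.
y₂ = 8.05 × 1.12 = 9.01 m.
Tailwater y_tw = 6.07 m: y_tw < y₂, so the jump is swept downstream.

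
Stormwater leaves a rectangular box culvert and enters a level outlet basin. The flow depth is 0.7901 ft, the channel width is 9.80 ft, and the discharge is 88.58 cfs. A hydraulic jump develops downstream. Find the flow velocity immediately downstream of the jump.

q = Q/b = 88.58/9.80 = 9.039 ft²/s; V₁ = q/y₁ = 11.44 ft/s. Fr₁ = V₁/√(g·y₁) = 2.268.
Sequent-depth ratio: y₂/y₁ = ½[√(1 + 8Fr₁²) − 1] = ½[√42.154 − 1] = 2.746.
y₂ = 2.746 × 0.7901 = 2.170 ft.
V₂ = q/y₂ = 9.039/2.170 = 4.166 ft/s.

V₂ = 4.166 ft/s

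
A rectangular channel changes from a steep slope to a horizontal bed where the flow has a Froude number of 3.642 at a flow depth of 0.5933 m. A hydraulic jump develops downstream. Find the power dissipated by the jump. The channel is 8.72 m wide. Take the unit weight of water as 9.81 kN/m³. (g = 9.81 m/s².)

P = 702.1 kW

Fr₁ = 3.642 (given).
From the momentum equation for a rectangular channel, y₂/y₁ = ½[√(1 + 8Fr₁²) − 1] = ½[√107.11 − 1] = 4.675.
y₂ = 4.675 × 0.5933 = 2.774 m.
V₁ = Fr₁·√(g·y₁) = 3.642×√(9.81×0.5933) = 8.786 m/s; q = V₁·y₁ = 5.213 m²/s. V₂ = q/y₂ = 5.213/2.774 = 1.880 m/s. E₁ = y₁ + V₁²/2g = 4.528 m; E₂ = y₂ + V₂²/2g = 2.954 m. ΔE = E₁ − E₂ = 1.575 m.
Q = q·b = 5.213 × 8.72 = 45.46 m³/s. P = γ·Q·ΔE = 9.81 × 45.46 × 1.575 = 702.1 kW.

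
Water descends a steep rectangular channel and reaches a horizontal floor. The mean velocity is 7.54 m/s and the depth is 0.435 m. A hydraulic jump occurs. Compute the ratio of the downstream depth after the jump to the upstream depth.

Fr₁ = V₁/√(g·y₁) = 7.54/√(9.81×0.435) = 3.65.
Sequent-depth ratio: y₂/y₁ = ½[√(1 + 8Fr₁²) − 1] = ½[√107.6 − 1] = 4.69.

y₂/y₁ = 4.69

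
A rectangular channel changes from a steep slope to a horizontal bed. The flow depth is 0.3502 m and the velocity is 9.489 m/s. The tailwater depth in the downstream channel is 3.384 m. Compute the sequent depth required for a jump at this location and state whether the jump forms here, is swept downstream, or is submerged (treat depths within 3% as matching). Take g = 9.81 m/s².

Fr₁ = V₁/√(g·y₁) = 9.489/√(9.81×0.3502) = 5.120.
By Bélanger, y₂/y₁ = ½[√(1 + 8Fr₁²) − 1] = ½[√210.67 − 1] = 6.757.
y₂ = 6.757 × 0.3502 = 2.366 m.
Tailwater y_tw = 3.384 m: y_tw > y₂, so the jump is submerged.

y₂ = 2.366 m; the jump is submerged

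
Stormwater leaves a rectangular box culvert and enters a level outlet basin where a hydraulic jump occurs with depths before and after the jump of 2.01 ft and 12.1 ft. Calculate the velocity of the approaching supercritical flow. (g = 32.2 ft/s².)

For a rectangular channel the momentum equation gives q² = ½·g·y₁·y₂·(y₁ + y₂) = ½×32.2×2.01×12.1×14.1 = 5525.
q = √5525 = 74.3 ft²/s.
V₁ = q/y₁ = 74.3/2.01 = 37.0 ft/s.

V₁ = 37.0 ft/s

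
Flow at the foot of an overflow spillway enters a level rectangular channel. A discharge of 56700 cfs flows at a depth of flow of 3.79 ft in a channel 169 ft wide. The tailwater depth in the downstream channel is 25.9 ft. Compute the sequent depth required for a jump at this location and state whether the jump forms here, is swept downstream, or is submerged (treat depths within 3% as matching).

q = Q/b = 56700/169 = 336 ft²/s; V₁ = q/y₁ = 88.5 ft/s. Fr₁ = V₁/√(g·y₁) = 8.01.
By Bélanger, y₂/y₁ = ½[√(1 + 8Fr₁²) − 1] = ½[√514.7 − 1] = 10.8.
y₂ = 10.8 × 3.79 = 41.1 ft.
Tailwater y_tw = 25.9 ft: y_tw < y₂, so the jump is swept downstream.

y₂ = 41.1 ft; the jump is swept downstream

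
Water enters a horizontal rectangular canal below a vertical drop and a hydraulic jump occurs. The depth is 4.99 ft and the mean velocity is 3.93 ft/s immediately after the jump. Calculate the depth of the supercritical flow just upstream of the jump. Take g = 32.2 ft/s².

y₁ = 0.823 ft

Fr₂ = V₂/√(g·y₂) = 3.93/√(32.2×4.99) = 0.310.
Since the conjugate-depth ratio holds either way, y₁/y₂ = ½[√(1 + 8Fr₂²) − 1] = ½[√1.769 − 1] = 0.165.
y₁ = 0.165 × 4.99 = 0.823 ft.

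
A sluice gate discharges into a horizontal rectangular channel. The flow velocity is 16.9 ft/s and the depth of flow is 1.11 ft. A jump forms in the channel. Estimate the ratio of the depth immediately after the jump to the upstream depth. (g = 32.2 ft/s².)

Fr₁ = V₁/√(g·y₁) = 16.9/√(32.2×1.11) = 2.83.
Sequent-depth ratio: y₂/y₁ = ½[√(1 + 8Fr₁²) − 1] = ½[√64.93 − 1] = 3.53.

y₂/y₁ = 3.53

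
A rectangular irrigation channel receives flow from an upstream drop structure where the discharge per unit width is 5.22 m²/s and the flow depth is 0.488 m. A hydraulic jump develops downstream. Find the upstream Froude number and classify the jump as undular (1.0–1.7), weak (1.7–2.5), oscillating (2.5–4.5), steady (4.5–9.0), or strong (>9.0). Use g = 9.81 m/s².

V₁ = q/y₁ = 5.22/0.488 = 10.7 m/s. Fr₁ = V₁/√(g·y₁) = 10.7/√(9.81×0.488) = 4.89.
Fr₁ = 4.89 lies in the steady range.

Fr₁ = 4.89; steady jump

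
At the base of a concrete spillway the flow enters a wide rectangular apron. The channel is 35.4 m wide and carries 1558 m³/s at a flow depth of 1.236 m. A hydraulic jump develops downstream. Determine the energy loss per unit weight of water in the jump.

q = Q/b = 1558/35.4 = 44.01 m²/s; V₁ = q/y₁ = 35.61 m/s. Fr₁ = V₁/√(g·y₁) = 10.23.
By Bélanger, y₂/y₁ = ½[√(1 + 8Fr₁²) − 1] = ½[√837.55 − 1] = 13.97.
y₂ = 13.97 × 1.236 = 17.27 m.
V₂ = q/y₂ = 44.01/17.27 = 2.549 m/s. E₁ = y₁ + V₁²/2g = 65.86 m; E₂ = y₂ + V₂²/2g = 17.60 m. ΔE = E₁ − E₂ = 48.26 m.

ΔE = 48.26 m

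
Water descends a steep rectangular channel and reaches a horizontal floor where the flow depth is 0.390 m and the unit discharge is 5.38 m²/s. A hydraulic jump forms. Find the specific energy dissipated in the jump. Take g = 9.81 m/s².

ΔE = 6.28 m

V₁ = q/y₁ = 5.38/0.390 = 13.8 m/s. Fr₁ = V₁/√(g·y₁) = 13.8/√(9.81×0.390) = 7.05.
From the momentum equation for a rectangular channel, y₂/y₁ = ½[√(1 + 8Fr₁²) − 1] = ½[√398.9 − 1] = 9.49.
y₂ = 9.49 × 0.390 = 3.70 m.
Head loss: ΔE = (y₂ − y₁)³/(4y₁y₂) = (3.70 − 0.390)³/(4×0.390×3.70) = 36.3/5.77 = 6.28 m.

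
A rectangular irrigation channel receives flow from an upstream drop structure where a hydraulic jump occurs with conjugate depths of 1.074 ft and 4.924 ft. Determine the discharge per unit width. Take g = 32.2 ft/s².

For a rectangular channel the momentum equation gives q² = ½·g·y₁·y₂·(y₁ + y₂) = ½×32.2×1.074×4.924×5.998 = 510.7.
q = √510.7 = 22.60 ft²/s.

q = 22.60 ft²/s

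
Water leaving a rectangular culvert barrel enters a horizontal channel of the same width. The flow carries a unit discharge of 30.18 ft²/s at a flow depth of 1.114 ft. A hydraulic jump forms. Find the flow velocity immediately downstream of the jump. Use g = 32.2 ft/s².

V₂ = 4.579 ft/s

V₁ = q/y₁ = 30.18/1.114 = 27.09 ft/s. Fr₁ = V₁/√(g·y₁) = 27.09/√(32.2×1.114) = 4.523.
From the momentum equation for a rectangular channel, y₂/y₁ = ½[√(1 + 8Fr₁²) − 1] = ½[√164.69 − 1] = 5.917.
y₂ = 5.917 × 1.114 = 6.591 ft.
V₂ = q/y₂ = 30.18/6.591 = 4.579 ft/s.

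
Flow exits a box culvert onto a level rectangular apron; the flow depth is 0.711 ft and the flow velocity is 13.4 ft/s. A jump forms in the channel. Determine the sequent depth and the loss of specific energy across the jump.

y₂ = 2.48 ft; ΔE = 0.788 ft

Fr₁ = V₁/√(g·y₁) = 13.4/√(32.2×0.711) = 2.80.
Bélanger equation: y₂/y₁ = ½[√(1 + 8Fr₁²) − 1] = ½[√63.74 − 1] = 3.49.
y₂ = 3.49 × 0.711 = 2.48 ft.
q = V₁·y₁ = 13.4 × 0.711 = 9.53 ft²/s. V₂ = q/y₂ = 9.53/2.48 = 3.84 ft/s. E₁ = y₁ + V₁²/2g = 3.50 ft; E₂ = y₂ + V₂²/2g = 2.71 ft. ΔE = E₁ − E₂ = 0.788 ft.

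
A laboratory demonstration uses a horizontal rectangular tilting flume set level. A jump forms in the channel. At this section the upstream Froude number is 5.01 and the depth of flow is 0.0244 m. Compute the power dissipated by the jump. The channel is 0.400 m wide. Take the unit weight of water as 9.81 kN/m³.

P = 0.0381 kW

Fr₁ = 5.01 (given).
Conjugate-depth relation: y₂/y₁ = ½[√(1 + 8Fr₁²) − 1] = ½[√201.8 − 1] = 6.60.
y₂ = 6.60 × 0.0244 = 0.161 m.
Head loss: ΔE = (y₂ − y₁)³/(4y₁y₂) = (0.161 − 0.0244)³/(4×0.0244×0.161) = 0.00256/0.0157 = 0.162 m.
V₁ = Fr₁·√(g·y₁) = 5.01×√(9.81×0.0244) = 2.45 m/s; q = V₁·y₁ = 0.0598 m²/s. Q = q·b = 0.0598 × 0.400 = 0.0239 m³/s. P = γ·Q·ΔE = 9.81 × 0.0239 × 0.162 = 0.0381 kW.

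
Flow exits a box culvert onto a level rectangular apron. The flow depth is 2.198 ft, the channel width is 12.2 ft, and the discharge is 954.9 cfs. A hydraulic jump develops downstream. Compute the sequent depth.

q = Q/b = 954.9/12.2 = 78.27 ft²/s; V₁ = q/y₁ = 35.61 ft/s. Fr₁ = V₁/√(g·y₁) = 4.233.
By Bélanger, y₂/y₁ = ½[√(1 + 8Fr₁²) − 1] = ½[√144.33 − 1] = 5.507.
y₂ = 5.507 × 2.198 = 12.10 ft.

y₂ = 12.10 ft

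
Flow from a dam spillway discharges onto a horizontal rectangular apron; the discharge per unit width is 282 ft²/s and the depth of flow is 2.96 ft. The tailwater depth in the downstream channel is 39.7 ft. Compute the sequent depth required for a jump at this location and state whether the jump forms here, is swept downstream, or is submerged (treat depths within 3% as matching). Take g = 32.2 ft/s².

y₂ = 39.4 ft; the jump forms here

V₁ = q/y₁ = 282/2.96 = 95.3 ft/s. Fr₁ = V₁/√(g·y₁) = 95.3/√(32.2×2.96) = 9.76.
From the momentum equation for a rectangular channel, y₂/y₁ = ½[√(1 + 8Fr₁²) − 1] = ½[√762.8 − 1] = 13.3.
y₂ = 13.3 × 2.96 = 39.4 ft.
Tailwater y_tw = 39.7 ft: y_tw ≈ y₂, so the jump forms here.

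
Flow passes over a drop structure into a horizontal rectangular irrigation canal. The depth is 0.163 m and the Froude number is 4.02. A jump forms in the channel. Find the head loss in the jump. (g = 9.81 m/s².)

Fr₁ = 4.02 (given).
By Bélanger, y₂/y₁ = ½[√(1 + 8Fr₁²) − 1] = ½[√130.3 − 1] = 5.21.
y₂ = 5.21 × 0.163 = 0.849 m.
Head loss: ΔE = (y₂ − y₁)³/(4y₁y₂) = (0.849 − 0.163)³/(4×0.163×0.849) = 0.322/0.553 = 0.583 m.

ΔE = 0.583 m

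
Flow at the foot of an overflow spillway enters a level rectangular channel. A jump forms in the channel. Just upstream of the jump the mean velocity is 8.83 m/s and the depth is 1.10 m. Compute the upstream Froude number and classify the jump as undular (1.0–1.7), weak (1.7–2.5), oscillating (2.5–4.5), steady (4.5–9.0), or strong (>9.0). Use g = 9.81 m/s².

Fr₁ = 2.69; oscillating jump

Fr₁ = V₁/√(g·y₁) = 8.83/√(9.81×1.10) = 2.69.
Fr₁ = 2.69 lies in the oscillating range.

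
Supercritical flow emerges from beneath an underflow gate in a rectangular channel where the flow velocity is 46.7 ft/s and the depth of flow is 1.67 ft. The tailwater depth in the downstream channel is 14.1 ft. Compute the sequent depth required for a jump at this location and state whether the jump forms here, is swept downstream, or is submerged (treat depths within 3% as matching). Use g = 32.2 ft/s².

Fr₁ = V₁/√(g·y₁) = 46.7/√(32.2×1.67) = 6.37.
Conjugate-depth relation: y₂/y₁ = ½[√(1 + 8Fr₁²) − 1] = ½[√325.5 − 1] = 8.52.
y₂ = 8.52 × 1.67 = 14.2 ft.
Tailwater y_tw = 14.1 ft: y_tw ≈ y₂, so the jump forms here.

y₂ = 14.2 ft; the jump forms here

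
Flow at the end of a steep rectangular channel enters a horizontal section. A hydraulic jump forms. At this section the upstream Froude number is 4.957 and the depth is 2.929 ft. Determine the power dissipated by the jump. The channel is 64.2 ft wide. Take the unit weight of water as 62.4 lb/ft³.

P = 19462 hp

Fr₁ = 4.957 (given).
Bélanger equation: y₂/y₁ = ½[√(1 + 8Fr₁²) − 1] = ½[√197.57 − 1] = 6.528.
y₂ = 6.528 × 2.929 = 19.12 ft.
V₁ = Fr₁·√(g·y₁) = 4.957×√(32.2×2.929) = 48.14 ft/s; q = V₁·y₁ = 141.0 ft²/s. V₂ = q/y₂ = 141.0/19.12 = 7.374 ft/s. E₁ = y₁ + V₁²/2g = 38.91 ft; E₂ = y₂ + V₂²/2g = 19.97 ft. ΔE = E₁ − E₂ = 18.95 ft.
Q = q·b = 141.0 × 64.2 = 9052 cfs. P = γ·Q·ΔE/550 = 62.4 × 9052 × 18.95 / 550 = 19462 hp.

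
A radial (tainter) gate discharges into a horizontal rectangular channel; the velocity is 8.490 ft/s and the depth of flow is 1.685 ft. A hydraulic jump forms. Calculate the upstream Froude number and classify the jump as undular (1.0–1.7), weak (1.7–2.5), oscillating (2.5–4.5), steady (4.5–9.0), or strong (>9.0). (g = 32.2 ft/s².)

Fr₁ = V₁/√(g·y₁) = 8.490/√(32.2×1.685) = 1.153.
Fr₁ = 1.153 lies in the undular range.

Fr₁ = 1.153; undular jump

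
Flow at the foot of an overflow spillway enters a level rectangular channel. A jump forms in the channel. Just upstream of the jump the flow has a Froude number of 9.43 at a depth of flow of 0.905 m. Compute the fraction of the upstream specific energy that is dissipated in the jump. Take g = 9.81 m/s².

ΔE/E₁ = 0.712 (71.2%)

Fr₁ = 9.43 (given).
Sequent-depth ratio: y₂/y₁ = ½[√(1 + 8Fr₁²) − 1] = ½[√712.4 − 1] = 12.8.
y₂ = 12.8 × 0.905 = 11.6 m.
E₁ = y₁(1 + Fr₁²/2) = 0.905×(1 + 9.43²/2) = 41.1 m. ΔE = (y₂ − y₁)³/(4y₁y₂) = 29.3 m. ΔE/E₁ = 29.3/41.1 = 0.712.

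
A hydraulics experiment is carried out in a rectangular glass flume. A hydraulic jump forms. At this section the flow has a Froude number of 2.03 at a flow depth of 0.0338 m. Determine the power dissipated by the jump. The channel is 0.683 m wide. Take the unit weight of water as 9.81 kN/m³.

P = 0.00262 kW

Fr₁ = 2.03 (given).
Conjugate-depth relation: y₂/y₁ = ½[√(1 + 8Fr₁²) − 1] = ½[√33.97 − 1] = 2.41.
y₂ = 2.41 × 0.0338 = 0.0816 m.
V₁ = Fr₁·√(g·y₁) = 2.03×√(9.81×0.0338) = 1.17 m/s; q = V₁·y₁ = 0.0395 m²/s. V₂ = q/y₂ = 0.0395/0.0816 = 0.484 m/s. E₁ = y₁ + V₁²/2g = 0.103 m; E₂ = y₂ + V₂²/2g = 0.0935 m. ΔE = E₁ − E₂ = 0.00990 m.
Q = q·b = 0.0395 × 0.683 = 0.0270 m³/s. P = γ·Q·ΔE = 9.81 × 0.0270 × 0.00990 = 0.00262 kW.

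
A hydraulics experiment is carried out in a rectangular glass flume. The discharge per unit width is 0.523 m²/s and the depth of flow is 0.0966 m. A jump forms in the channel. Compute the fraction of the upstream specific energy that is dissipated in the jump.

V₁ = q/y₁ = 0.523/0.0966 = 5.41 m/s. Fr₁ = V₁/√(g·y₁) = 5.41/√(9.81×0.0966) = 5.56.
By Bélanger, y₂/y₁ = ½[√(1 + 8Fr₁²) − 1] = ½[√248.5 − 1] = 7.38.
y₂ = 7.38 × 0.0966 = 0.713 m.
E₁ = y₁ + V₁²/2g = 1.59 m. ΔE = (y₂ − y₁)³/(4y₁y₂) = 0.850 m. ΔE/E₁ = 0.850/1.59 = 0.534.

ΔE/E₁ = 0.534 (53.4%)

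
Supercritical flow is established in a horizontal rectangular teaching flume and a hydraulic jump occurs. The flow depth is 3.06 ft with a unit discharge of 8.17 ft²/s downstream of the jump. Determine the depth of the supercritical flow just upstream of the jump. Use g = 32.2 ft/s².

V₂ = q/y₂ = 8.17/3.06 = 2.67 ft/s; Fr₂ = V₂/√(g·y₂) = 0.269.
The Bélanger relation is symmetric: y₁/y₂ = ½[√(1 + 8Fr₂²) − 1] = ½[√1.579 − 1] = 0.128.
y₁ = 0.128 × 3.06 = 0.392 ft.

y₁ = 0.392 ft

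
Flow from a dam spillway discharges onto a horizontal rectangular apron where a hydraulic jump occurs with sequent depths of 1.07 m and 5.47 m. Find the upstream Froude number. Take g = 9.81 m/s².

For a rectangular channel the momentum equation gives q² = ½·g·y₁·y₂·(y₁ + y₂) = ½×9.81×1.07×5.47×6.54 = 188.
q = √188 = 13.7 m²/s.
V₁ = q/y₁ = 12.8 m/s; Fr₁ = V₁/√(g·y₁) = 3.95.

Fr₁ = 3.95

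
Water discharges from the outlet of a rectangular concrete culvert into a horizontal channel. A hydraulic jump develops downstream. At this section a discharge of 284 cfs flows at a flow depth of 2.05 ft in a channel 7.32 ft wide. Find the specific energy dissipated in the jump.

q = Q/b = 284/7.32 = 38.8 ft²/s; V₁ = q/y₁ = 18.9 ft/s. Fr₁ = V₁/√(g·y₁) = 2.33.
From the momentum equation for a rectangular channel, y₂/y₁ = ½[√(1 + 8Fr₁²) − 1] = ½[√44.41 − 1] = 2.83.
y₂ = 2.83 × 2.05 = 5.81 ft.
Head loss: ΔE = (y₂ − y₁)³/(4y₁y₂) = (5.81 − 2.05)³/(4×2.05×5.81) = 53.0/47.6 = 1.11 ft.

ΔE = 1.11 ft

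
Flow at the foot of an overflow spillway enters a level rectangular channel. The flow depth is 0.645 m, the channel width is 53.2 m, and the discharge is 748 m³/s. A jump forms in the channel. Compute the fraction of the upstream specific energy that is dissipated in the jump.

q = Q/b = 748/53.2 = 14.1 m²/s; V₁ = q/y₁ = 21.8 m/s. Fr₁ = V₁/√(g·y₁) = 8.67.
By Bélanger, y₂/y₁ = ½[√(1 + 8Fr₁²) − 1] = ½[√601.8 − 1] = 11.8.
y₂ = 11.8 × 0.645 = 7.59 m.
E₁ = y₁ + V₁²/2g = 24.9 m. ΔE = (y₂ − y₁)³/(4y₁y₂) = 17.1 m. ΔE/E₁ = 17.1/24.9 = 0.688.

ΔE/E₁ = 0.688 (68.8%)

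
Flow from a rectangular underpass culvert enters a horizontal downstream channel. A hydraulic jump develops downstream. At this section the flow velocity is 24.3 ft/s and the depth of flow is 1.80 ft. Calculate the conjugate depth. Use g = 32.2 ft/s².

y₂ = 7.27 ft

Fr₁ = V₁/√(g·y₁) = 24.3/√(32.2×1.80) = 3.19.
From the momentum equation for a rectangular channel, y₂/y₁ = ½[√(1 + 8Fr₁²) − 1] = ½[√82.50 − 1] = 4.04.
y₂ = 4.04 × 1.80 = 7.27 ft.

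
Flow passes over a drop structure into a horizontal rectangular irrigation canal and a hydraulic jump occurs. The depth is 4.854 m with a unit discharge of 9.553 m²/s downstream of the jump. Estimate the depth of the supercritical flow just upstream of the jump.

V₂ = q/y₂ = 9.553/4.854 = 1.968 m/s; Fr₂ = V₂/√(g·y₂) = 0.2852.
From the momentum equation (using Fr₂), y₁/y₂ = ½[√(1 + 8Fr₂²) − 1] = ½[√1.6507 − 1] = 0.1424.
y₁ = 0.1424 × 4.854 = 0.6912 m.

y₁ = 0.6912 m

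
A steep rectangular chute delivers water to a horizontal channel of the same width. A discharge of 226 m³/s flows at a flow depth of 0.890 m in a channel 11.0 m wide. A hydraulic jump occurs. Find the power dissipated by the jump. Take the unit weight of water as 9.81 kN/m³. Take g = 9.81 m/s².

q = Q/b = 226/11.0 = 20.5 m²/s; V₁ = q/y₁ = 23.1 m/s. Fr₁ = V₁/√(g·y₁) = 7.81.
Bélanger equation: y₂/y₁ = ½[√(1 + 8Fr₁²) − 1] = ½[√489.3 − 1] = 10.6.
y₂ = 10.6 × 0.890 = 9.40 m.
V₂ = q/y₂ = 20.5/9.40 = 2.19 m/s. E₁ = y₁ + V₁²/2g = 28.1 m; E₂ = y₂ + V₂²/2g = 9.64 m. ΔE = E₁ − E₂ = 18.4 m.
P = γ·Q·ΔE = 9.81 × 226 × 18.4 = 40815 kW.

P = 40815 kW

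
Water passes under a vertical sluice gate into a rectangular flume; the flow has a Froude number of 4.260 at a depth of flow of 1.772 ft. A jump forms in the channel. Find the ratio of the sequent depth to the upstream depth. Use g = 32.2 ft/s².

Fr₁ = 4.260 (given).
Conjugate-depth relation: y₂/y₁ = ½[√(1 + 8Fr₁²) − 1] = ½[√146.18 − 1] = 5.545.

y₂/y₁ = 5.545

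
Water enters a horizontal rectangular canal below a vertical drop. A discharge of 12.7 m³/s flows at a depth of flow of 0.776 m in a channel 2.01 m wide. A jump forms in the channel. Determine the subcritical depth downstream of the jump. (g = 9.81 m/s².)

y₂ = 2.87 m

q = Q/b = 12.7/2.01 = 6.32 m²/s; V₁ = q/y₁ = 8.14 m/s. Fr₁ = V₁/√(g·y₁) = 2.95.
From the momentum equation for a rectangular channel, y₂/y₁ = ½[√(1 + 8Fr₁²) − 1] = ½[√70.67 − 1] = 3.70.
y₂ = 3.70 × 0.776 = 2.87 m.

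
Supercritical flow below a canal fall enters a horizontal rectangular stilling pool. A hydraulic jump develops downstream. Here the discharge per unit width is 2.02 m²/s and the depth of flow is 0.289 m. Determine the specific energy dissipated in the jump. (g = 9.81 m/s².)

ΔE = 1.14 m

V₁ = q/y₁ = 2.02/0.289 = 6.99 m/s. Fr₁ = V₁/√(g·y₁) = 6.99/√(9.81×0.289) = 4.15.
Bélanger equation: y₂/y₁ = ½[√(1 + 8Fr₁²) − 1] = ½[√138.9 − 1] = 5.39.
y₂ = 5.39 × 0.289 = 1.56 m.
Head loss: ΔE = (y₂ − y₁)³/(4y₁y₂) = (1.56 − 0.289)³/(4×0.289×1.56) = 2.04/1.80 = 1.14 m.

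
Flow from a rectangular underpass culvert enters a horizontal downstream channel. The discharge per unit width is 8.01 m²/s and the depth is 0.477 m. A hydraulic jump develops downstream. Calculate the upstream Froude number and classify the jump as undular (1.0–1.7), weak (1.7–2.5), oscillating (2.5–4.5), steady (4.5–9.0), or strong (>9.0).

Fr₁ = 7.76; steady jump

V₁ = q/y₁ = 8.01/0.477 = 16.8 m/s. Fr₁ = V₁/√(g·y₁) = 16.8/√(9.81×0.477) = 7.76.
Fr₁ = 7.76 lies in the steady range.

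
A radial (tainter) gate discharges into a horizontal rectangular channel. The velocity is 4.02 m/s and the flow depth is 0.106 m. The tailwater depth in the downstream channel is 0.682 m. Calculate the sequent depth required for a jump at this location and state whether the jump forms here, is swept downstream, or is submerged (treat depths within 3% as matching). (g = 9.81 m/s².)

y₂ = 0.540 m; the jump is submerged

Fr₁ = V₁/√(g·y₁) = 4.02/√(9.81×0.106) = 3.94.
Bélanger equation: y₂/y₁ = ½[√(1 + 8Fr₁²) − 1] = ½[√125.3 − 1] = 5.10.
y₂ = 5.10 × 0.106 = 0.540 m.
Tailwater y_tw = 0.682 m: y_tw > y₂, so the jump is submerged.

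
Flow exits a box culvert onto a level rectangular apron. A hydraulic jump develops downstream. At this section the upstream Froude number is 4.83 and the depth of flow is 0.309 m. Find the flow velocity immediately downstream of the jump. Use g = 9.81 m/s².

Fr₁ = 4.83 (given).
Conjugate-depth relation: y₂/y₁ = ½[√(1 + 8Fr₁²) − 1] = ½[√187.6 − 1] = 6.35.
y₂ = 6.35 × 0.309 = 1.96 m.
V₁ = Fr₁·√(g·y₁) = 4.83×√(9.81×0.309) = 8.41 m/s; q = V₁·y₁ = 2.60 m²/s.
V₂ = q/y₂ = 2.60/1.96 = 1.32 m/s.

V₂ = 1.32 m/s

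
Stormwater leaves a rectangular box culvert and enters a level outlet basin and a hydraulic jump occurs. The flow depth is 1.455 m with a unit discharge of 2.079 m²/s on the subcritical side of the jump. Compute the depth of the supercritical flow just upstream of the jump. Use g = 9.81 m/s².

y₁ = 0.3378 m

V₂ = q/y₂ = 2.079/1.455 = 1.429 m/s; Fr₂ = V₂/√(g·y₂) = 0.3782.
The Bélanger relation is symmetric: y₁/y₂ = ½[√(1 + 8Fr₂²) − 1] = ½[√2.1443 − 1] = 0.2322.
y₁ = 0.2322 × 1.455 = 0.3378 m.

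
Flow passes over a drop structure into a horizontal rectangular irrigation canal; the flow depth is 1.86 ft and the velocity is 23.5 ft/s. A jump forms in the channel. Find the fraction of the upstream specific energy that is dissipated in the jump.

ΔE/E₁ = 0.262 (26.2%)

Fr₁ = V₁/√(g·y₁) = 23.5/√(32.2×1.86) = 3.04.
Conjugate-depth relation: y₂/y₁ = ½[√(1 + 8Fr₁²) − 1] = ½[√74.77 − 1] = 3.82.
y₂ = 3.82 × 1.86 = 7.11 ft.
E₁ = y₁ + V₁²/2g = 10.4 ft. ΔE = (y₂ − y₁)³/(4y₁y₂) = 2.74 ft. ΔE/E₁ = 2.74/10.4 = 0.262.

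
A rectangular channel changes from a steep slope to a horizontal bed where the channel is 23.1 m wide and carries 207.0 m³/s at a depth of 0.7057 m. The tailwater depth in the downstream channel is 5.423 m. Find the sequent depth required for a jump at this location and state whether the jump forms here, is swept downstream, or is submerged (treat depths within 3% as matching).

q = Q/b = 207.0/23.1 = 8.961 m²/s; V₁ = q/y₁ = 12.70 m/s. Fr₁ = V₁/√(g·y₁) = 4.826.
By Bélanger, y₂/y₁ = ½[√(1 + 8Fr₁²) − 1] = ½[√187.33 − 1] = 6.343.
y₂ = 6.343 × 0.7057 = 4.477 m.
Tailwater y_tw = 5.423 m: y_tw > y₂, so the jump is submerged.

y₂ = 4.477 m; the jump is submerged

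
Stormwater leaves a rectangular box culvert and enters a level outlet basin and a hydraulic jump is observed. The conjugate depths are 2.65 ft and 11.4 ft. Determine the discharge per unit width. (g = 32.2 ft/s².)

q = 82.7 ft²/s

For a rectangular channel the momentum equation gives q² = ½·g·y₁·y₂·(y₁ + y₂) = ½×32.2×2.65×11.4×14.1 = 6834.
q = √6834 = 82.7 ft²/s.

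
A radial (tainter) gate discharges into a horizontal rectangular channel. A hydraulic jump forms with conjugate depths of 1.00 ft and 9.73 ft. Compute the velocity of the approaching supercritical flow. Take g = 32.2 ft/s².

For a rectangular channel the momentum equation gives q² = ½·g·y₁·y₂·(y₁ + y₂) = ½×32.2×1.00×9.73×10.7 = 1681.
q = √1681 = 41.0 ft²/s.
V₁ = q/y₁ = 41.0/1.00 = 41.0 ft/s.

V₁ = 41.0 ft/s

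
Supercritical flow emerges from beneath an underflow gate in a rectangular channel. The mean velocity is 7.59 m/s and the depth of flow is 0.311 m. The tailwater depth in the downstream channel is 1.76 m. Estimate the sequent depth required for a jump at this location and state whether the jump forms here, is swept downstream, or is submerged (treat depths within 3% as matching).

y₂ = 1.76 m; the jump forms here

Fr₁ = V₁/√(g·y₁) = 7.59/√(9.81×0.311) = 4.35.
Bélanger equation: y₂/y₁ = ½[√(1 + 8Fr₁²) − 1] = ½[√152.1 − 1] = 5.67.
y₂ = 5.67 × 0.311 = 1.76 m.
Tailwater y_tw = 1.76 m: y_tw ≈ y₂, so the jump forms here.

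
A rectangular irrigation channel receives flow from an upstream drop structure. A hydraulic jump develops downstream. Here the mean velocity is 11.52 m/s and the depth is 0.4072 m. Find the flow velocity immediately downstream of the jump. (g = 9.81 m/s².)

V₂ = 1.503 m/s

Fr₁ = V₁/√(g·y₁) = 11.52/√(9.81×0.4072) = 5.764.
From the momentum equation for a rectangular channel, y₂/y₁ = ½[√(1 + 8Fr₁²) − 1] = ½[√266.78 − 1] = 7.667.
y₂ = 7.667 × 0.4072 = 3.122 m.
q = V₁·y₁ = 11.52 × 0.4072 = 4.691 m²/s.
V₂ = q/y₂ = 4.691/3.122 = 1.503 m/s.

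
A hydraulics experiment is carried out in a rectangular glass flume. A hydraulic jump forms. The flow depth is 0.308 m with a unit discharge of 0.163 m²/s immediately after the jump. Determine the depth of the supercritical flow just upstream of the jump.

V₂ = q/y₂ = 0.163/0.308 = 0.529 m/s; Fr₂ = V₂/√(g·y₂) = 0.304.
Applying the sequent-depth relation in reverse, y₁/y₂ = ½[√(1 + 8Fr₂²) − 1] = ½[√1.742 − 1] = 0.160.
y₁ = 0.160 × 0.308 = 0.0492 m.

y₁ = 0.0492 m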